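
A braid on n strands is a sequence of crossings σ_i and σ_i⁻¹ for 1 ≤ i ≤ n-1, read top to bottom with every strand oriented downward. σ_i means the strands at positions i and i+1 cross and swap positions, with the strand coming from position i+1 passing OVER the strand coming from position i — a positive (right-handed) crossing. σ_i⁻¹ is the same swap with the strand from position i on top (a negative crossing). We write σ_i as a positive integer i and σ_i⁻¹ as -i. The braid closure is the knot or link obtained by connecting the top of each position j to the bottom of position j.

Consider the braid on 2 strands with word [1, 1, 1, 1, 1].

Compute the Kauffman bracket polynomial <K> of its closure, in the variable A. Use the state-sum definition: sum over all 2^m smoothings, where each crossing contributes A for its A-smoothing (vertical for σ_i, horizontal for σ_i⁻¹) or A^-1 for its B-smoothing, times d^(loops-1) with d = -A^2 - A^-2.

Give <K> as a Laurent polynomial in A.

-A^7 - A^-1 + A^-5 - A^-9 + A^-13

Derivation:
Braid: s1 s1 s1 s1 s1 on 2 strands, 5 crossings.
Writhe w = (#positive) - (#negative) = 5 - 0 = 5.
State-sum expansion of <K>. There are 2^5 = 32 states.
Smooth each crossing (0=||, 1=⌣⌢); contribution A^(Σ sign_k(1-2s_k)) * d^(L-1).
  state 00000: A-exp=+5, loops=2, term = A^5 * d^1
  state 00001: A-exp=+3, loops=1, term = A^3 * d^0
  state 00010: A-exp=+3, loops=1, term = A^3 * d^0
  state 00011: A-exp=+1, loops=2, term = A^1 * d^1
  state 00100: A-exp=+3, loops=1, term = A^3 * d^0
  state 00101: A-exp=+1, loops=2, term = A^1 * d^1
  state 00110: A-exp=+1, loops=2, term = A^1 * d^1
  state 00111: A-exp=-1, loops=3, term = A^-1 * d^2
  state 01000: A-exp=+3, loops=1, term = A^3 * d^0
  state 01001: A-exp=+1, loops=2, term = A^1 * d^1
  state 01010: A-exp=+1, loops=2, term = A^1 * d^1
  state 01011: A-exp=-1, loops=3, term = A^-1 * d^2
  state 01100: A-exp=+1, loops=2, term = A^1 * d^1
  state 01101: A-exp=-1, loops=3, term = A^-1 * d^2
  state 01110: A-exp=-1, loops=3, term = A^-1 * d^2
  state 01111: A-exp=-3, loops=4, term = A^-3 * d^3
  state 10000: A-exp=+3, loops=1, term = A^3 * d^0
  state 10001: A-exp=+1, loops=2, term = A^1 * d^1
  state 10010: A-exp=+1, loops=2, term = A^1 * d^1
  state 10011: A-exp=-1, loops=3, term = A^-1 * d^2
  state 10100: A-exp=+1, loops=2, term = A^1 * d^1
  state 10101: A-exp=-1, loops=3, term = A^-1 * d^2
  state 10110: A-exp=-1, loops=3, term = A^-1 * d^2
  state 10111: A-exp=-3, loops=4, term = A^-3 * d^3
  state 11000: A-exp=+1, loops=2, term = A^1 * d^1
  state 11001: A-exp=-1, loops=3, term = A^-1 * d^2
  state 11010: A-exp=-1, loops=3, term = A^-1 * d^2
  state 11011: A-exp=-3, loops=4, term = A^-3 * d^3
  state 11100: A-exp=-1, loops=3, term = A^-1 * d^2
  state 11101: A-exp=-3, loops=4, term = A^-3 * d^3
  state 11110: A-exp=-3, loops=4, term = A^-3 * d^3
  state 11111: A-exp=-5, loops=5, term = A^-5 * d^4
Collect the terms by A-exponent (count of states per loop number):
Powers of d = -A^2 - A^-2: d^2 = A^4 + 2 + A^-4; d^3 = -A^6 - 3*A^2 - 3*A^-2 - A^-6; d^4 = A^8 + 4*A^4 + 6 + 4*A^-4 + A^-8.
  A^5 * (d) = -A^7 - A^3
  A^3 * (5) = 5*A^3
  A^1 * (10*d) = -10*A^3 - 10*A^-1
  A^-1 * (10*d^2) = 10*A^3 + 20*A^-1 + 10*A^-5
  A^-3 * (5*d^3) = -5*A^3 - 15*A^-1 - 15*A^-5 - 5*A^-9
  A^-5 * (d^4) = A^3 + 4*A^-1 + 6*A^-5 + 4*A^-9 + A^-13
Summing the groups: <K> = -A^7 - A^-1 + A^-5 - A^-9 + A^-13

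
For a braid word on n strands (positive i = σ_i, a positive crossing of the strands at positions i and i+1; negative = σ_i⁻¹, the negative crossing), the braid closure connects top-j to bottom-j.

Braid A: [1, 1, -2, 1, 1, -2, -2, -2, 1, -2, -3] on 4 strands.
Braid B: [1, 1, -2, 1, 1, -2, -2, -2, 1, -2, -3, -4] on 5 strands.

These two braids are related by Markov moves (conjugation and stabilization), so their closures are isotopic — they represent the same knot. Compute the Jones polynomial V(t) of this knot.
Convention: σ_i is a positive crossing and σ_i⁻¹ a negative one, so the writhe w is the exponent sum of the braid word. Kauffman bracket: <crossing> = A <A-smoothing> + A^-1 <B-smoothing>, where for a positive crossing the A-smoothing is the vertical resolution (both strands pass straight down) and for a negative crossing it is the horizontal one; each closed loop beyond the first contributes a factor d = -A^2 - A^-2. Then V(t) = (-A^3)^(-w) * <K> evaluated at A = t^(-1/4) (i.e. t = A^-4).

Markov-equivalent braids have isotopic closures, hence identical knot invariants. Strip the Markov moves from each word to reach a common short braid β, then compute V(t) once on β.
Braid A: s1 s1 s2^-1 s1 s1 s2^-1 s2^-1 s2^-1 s1 s2^-1 s3^-1 on 4 strands reduces by inverse Markov moves (closure unchanged at each step):
  Destabilize: the word has the form β·s3^-1 where s3^-1 occurs only as the final letter (β ∈ B_3); drop it and the last strand → 3 strands.
Reduced to β = s1 s1 s2^-1 s1 s1 s2^-1 s2^-1 s2^-1 s1 s2^-1 on 3 strands, 10 crossings.
Braid B: s1 s1 s2^-1 s1 s1 s2^-1 s2^-1 s2^-1 s1 s2^-1 s3^-1 s4^-1 on 5 strands reduces by inverse Markov moves (closure unchanged at each step):
  Destabilize: the word has the form β·s4^-1 where s4^-1 occurs only as the final letter (β ∈ B_4); drop it and the last strand → 4 strands.
  Destabilize: the word has the form β·s3^-1 where s3^-1 occurs only as the final letter (β ∈ B_3); drop it and the last strand → 3 strands.
Reduced to β = s1 s1 s2^-1 s1 s1 s2^-1 s2^-1 s2^-1 s1 s2^-1 on 3 strands, 10 crossings.
Both give the same β = s1 s1 s2^-1 s1 s1 s2^-1 s2^-1 s2^-1 s1 s2^-1 on 3 strands, so one state sum suffices:
Braid: s1 s1 s2^-1 s1 s1 s2^-1 s2^-1 s2^-1 s1 s2^-1 on 3 strands, 10 crossings.
Writhe w = (#positive) - (#negative) = 5 - 5 = 0.
State-sum expansion of <K>. There are 2^10 = 1024 states.
For each crossing: s=0 is the vertical smoothing, s=1 horizontal. Crossing k contributes A^(sign_k * (1 - 2*s_k)); loop factor d = -A^2 - A^-2.
Tabulate the states by total A-exponent and number of loops L (A-exp: L × count):
  A^10: L=6 ×1
  A^8: L=5 ×10
  A^6: L=4 ×43, L=6 ×2
  A^4: L=3 ×98, L=5 ×22
  A^2: L=2 ×121, L=4 ×83, L=6 ×6
  A^0: L=1 ×73, L=3 ×140, L=5 ×38, L=7 ×1
  A^-2: L=2 ×121, L=4 ×79, L=6 ×10
  A^-4: L=3 ×95, L=5 ×24, L=7 ×1
  A^-6: L=4 ×42, L=6 ×3
  A^-8: L=5 ×10
  A^-10: L=6 ×1
Each group contributes A^e * Σ count * d^(L-1):
Powers of d = -A^2 - A^-2: d^2 = A^4 + 2 + A^-4; d^3 = -A^6 - 3*A^2 - 3*A^-2 - A^-6; d^4 = A^8 + 4*A^4 + 6 + 4*A^-4 + A^-8; d^5 = -A^10 - 5*A^6 - 10*A^2 - 10*A^-2 - 5*A^-6 - A^-10; d^6 = A^12 + 6*A^8 + 15*A^4 + 20 + 15*A^-4 + 6*A^-8 + A^-12.
  A^10 * (d^5) = -A^20 - 5*A^16 - 10*A^12 - 10*A^8 - 5*A^4 - 1
  A^8 * (10*d^4) = 10*A^16 + 40*A^12 + 60*A^8 + 40*A^4 + 10
  A^6 * (43*d^3 + 2*d^5) = -2*A^16 - 53*A^12 - 149*A^8 - 149*A^4 - 53 - 2*A^-4
  A^4 * (98*d^2 + 22*d^4) = 22*A^12 + 186*A^8 + 328*A^4 + 186 + 22*A^-4
  A^2 * (121*d + 83*d^3 + 6*d^5) = -6*A^12 - 113*A^8 - 430*A^4 - 430 - 113*A^-4 - 6*A^-8
  A^0 * (73 + 140*d^2 + 38*d^4 + d^6) = A^12 + 44*A^8 + 307*A^4 + 601 + 307*A^-4 + 44*A^-8 + A^-12
  A^-2 * (121*d + 79*d^3 + 10*d^5) = -10*A^8 - 129*A^4 - 458 - 458*A^-4 - 129*A^-8 - 10*A^-12
  A^-4 * (95*d^2 + 24*d^4 + d^6) = A^8 + 30*A^4 + 206 + 354*A^-4 + 206*A^-8 + 30*A^-12 + A^-16
  A^-6 * (42*d^3 + 3*d^5) = -3*A^4 - 57 - 156*A^-4 - 156*A^-8 - 57*A^-12 - 3*A^-16
  A^-8 * (10*d^4) = 10 + 40*A^-4 + 60*A^-8 + 40*A^-12 + 10*A^-16
  A^-10 * (d^5) = -1 - 5*A^-4 - 10*A^-8 - 10*A^-12 - 5*A^-16 - A^-20
Summing the groups: <K> = -A^20 + 3*A^16 - 6*A^12 + 9*A^8 - 11*A^4 + 13 - 11*A^-4 + 9*A^-8 - 6*A^-12 + 3*A^-16 - A^-20
Normalise by the writhe: (-A^3)^(-w) = (-A^3)^(0) = 1, so f(A) = 1 * <K> = -A^20 + 3*A^16 - 6*A^12 + 9*A^8 - 11*A^4 + 13 - 11*A^-4 + 9*A^-8 - 6*A^-12 + 3*A^-16 - A^-20.
Substitute A = t^(-1/4), i.e. A^e → t^(-e/4): V(t) = -t^5 + 3*t^4 - 6*t^3 + 9*t^2 - 11*t + 13 - 11*t^-1 + 9*t^-2 - 6*t^-3 + 3*t^-4 - t^-5

Answer: -t^5 + 3*t^4 - 6*t^3 + 9*t^2 - 11*t + 13 - 11*t^-1 + 9*t^-2 - 6*t^-3 + 3*t^-4 - t^-5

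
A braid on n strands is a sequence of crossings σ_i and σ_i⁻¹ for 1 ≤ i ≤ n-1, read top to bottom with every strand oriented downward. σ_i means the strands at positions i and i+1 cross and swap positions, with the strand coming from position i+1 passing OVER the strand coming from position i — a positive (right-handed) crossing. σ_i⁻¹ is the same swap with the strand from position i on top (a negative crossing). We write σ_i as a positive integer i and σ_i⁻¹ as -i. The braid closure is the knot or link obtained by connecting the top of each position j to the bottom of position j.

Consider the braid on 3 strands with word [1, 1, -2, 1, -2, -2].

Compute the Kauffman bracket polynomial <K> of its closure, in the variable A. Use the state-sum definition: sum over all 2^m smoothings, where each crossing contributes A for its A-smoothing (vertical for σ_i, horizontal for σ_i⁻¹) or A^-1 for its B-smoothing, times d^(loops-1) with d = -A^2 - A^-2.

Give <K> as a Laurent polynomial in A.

Braid: s1 s1 s2^-1 s1 s2^-1 s2^-1 on 3 strands, 6 crossings.
Writhe w = (#positive) - (#negative) = 3 - 3 = 0.
State-sum expansion of <K>. There are 2^6 = 64 states.
Each crossing splits two ways (0=vertical, 1=horizontal). The state's weight is A^(#A-smoothings - #B-smoothings) * d^(loops - 1).
Tabulate the states by total A-exponent and number of loops L (A-exp: L × count):
  A^6: L=4 ×1
  A^4: L=3 ×6
  A^2: L=2 ×14, L=4 ×1
  A^0: L=1 ×13, L=3 ×7
  A^-2: L=2 ×14, L=4 ×1
  A^-4: L=3 ×6
  A^-6: L=4 ×1
Each group contributes A^e * Σ count * d^(L-1):
Powers of d = -A^2 - A^-2: d^2 = A^4 + 2 + A^-4; d^3 = -A^6 - 3*A^2 - 3*A^-2 - A^-6.
  A^6 * (d^3) = -A^12 - 3*A^8 - 3*A^4 - 1
  A^4 * (6*d^2) = 6*A^8 + 12*A^4 + 6
  A^2 * (14*d + d^3) = -A^8 - 17*A^4 - 17 - A^-4
  A^0 * (13 + 7*d^2) = 7*A^4 + 27 + 7*A^-4
  A^-2 * (14*d + d^3) = -A^4 - 17 - 17*A^-4 - A^-8
  A^-4 * (6*d^2) = 6 + 12*A^-4 + 6*A^-8
  A^-6 * (d^3) = -1 - 3*A^-4 - 3*A^-8 - A^-12
Summing the groups: <K> = -A^12 + 2*A^8 - 2*A^4 + 3 - 2*A^-4 + 2*A^-8 - A^-12

Answer: -A^12 + 2*A^8 - 2*A^4 + 3 - 2*A^-4 + 2*A^-8 - A^-12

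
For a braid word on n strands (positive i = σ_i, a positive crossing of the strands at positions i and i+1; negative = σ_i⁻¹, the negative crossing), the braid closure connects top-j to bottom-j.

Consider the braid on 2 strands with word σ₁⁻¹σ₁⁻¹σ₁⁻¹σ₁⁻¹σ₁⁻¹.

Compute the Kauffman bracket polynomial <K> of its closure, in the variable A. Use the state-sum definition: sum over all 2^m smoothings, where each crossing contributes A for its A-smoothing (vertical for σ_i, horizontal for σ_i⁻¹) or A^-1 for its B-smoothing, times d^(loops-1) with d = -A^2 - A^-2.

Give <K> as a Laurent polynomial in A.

A^13 - A^9 + A^5 - A - A^-7

Derivation:
Braid: s1^-1 s1^-1 s1^-1 s1^-1 s1^-1 on 2 strands, 5 crossings.
Writhe w = (#positive) - (#negative) = 0 - 5 = -5.
Computing the Kauffman bracket via state sum. There are 2^5 = 32 states.
For each crossing: s=0 is the vertical smoothing, s=1 horizontal. Crossing k contributes A^(sign_k * (1 - 2*s_k)); loop factor d = -A^2 - A^-2.
  state 00000: A-exp=-5, loops=2, term = A^-5 * d^1
  state 00001: A-exp=-3, loops=1, term = A^-3 * d^0
  state 00010: A-exp=-3, loops=1, term = A^-3 * d^0
  state 00011: A-exp=-1, loops=2, term = A^-1 * d^1
  state 00100: A-exp=-3, loops=1, term = A^-3 * d^0
  state 00101: A-exp=-1, loops=2, term = A^-1 * d^1
  state 00110: A-exp=-1, loops=2, term = A^-1 * d^1
  state 00111: A-exp=+1, loops=3, term = A^1 * d^2
  state 01000: A-exp=-3, loops=1, term = A^-3 * d^0
  state 01001: A-exp=-1, loops=2, term = A^-1 * d^1
  state 01010: A-exp=-1, loops=2, term = A^-1 * d^1
  state 01011: A-exp=+1, loops=3, term = A^1 * d^2
  state 01100: A-exp=-1, loops=2, term = A^-1 * d^1
  state 01101: A-exp=+1, loops=3, term = A^1 * d^2
  state 01110: A-exp=+1, loops=3, term = A^1 * d^2
  state 01111: A-exp=+3, loops=4, term = A^3 * d^3
  state 10000: A-exp=-3, loops=1, term = A^-3 * d^0
  state 10001: A-exp=-1, loops=2, term = A^-1 * d^1
  state 10010: A-exp=-1, loops=2, term = A^-1 * d^1
  state 10011: A-exp=+1, loops=3, term = A^1 * d^2
  state 10100: A-exp=-1, loops=2, term = A^-1 * d^1
  state 10101: A-exp=+1, loops=3, term = A^1 * d^2
  state 10110: A-exp=+1, loops=3, term = A^1 * d^2
  state 10111: A-exp=+3, loops=4, term = A^3 * d^3
  state 11000: A-exp=-1, loops=2, term = A^-1 * d^1
  state 11001: A-exp=+1, loops=3, term = A^1 * d^2
  state 11010: A-exp=+1, loops=3, term = A^1 * d^2
  state 11011: A-exp=+3, loops=4, term = A^3 * d^3
  state 11100: A-exp=+1, loops=3, term = A^1 * d^2
  state 11101: A-exp=+3, loops=4, term = A^3 * d^3
  state 11110: A-exp=+3, loops=4, term = A^3 * d^3
  state 11111: A-exp=+5, loops=5, term = A^5 * d^4
Collect the terms by A-exponent (count of states per loop number):
Powers of d = -A^2 - A^-2: d^2 = A^4 + 2 + A^-4; d^3 = -A^6 - 3*A^2 - 3*A^-2 - A^-6; d^4 = A^8 + 4*A^4 + 6 + 4*A^-4 + A^-8.
  A^5 * (d^4) = A^13 + 4*A^9 + 6*A^5 + 4*A + A^-3
  A^3 * (5*d^3) = -5*A^9 - 15*A^5 - 15*A - 5*A^-3
  A^1 * (10*d^2) = 10*A^5 + 20*A + 10*A^-3
  A^-1 * (10*d) = -10*A - 10*A^-3
  A^-3 * (5) = 5*A^-3
  A^-5 * (d) = -A^-3 - A^-7
Summing the groups: <K> = A^13 - A^9 + A^5 - A - A^-7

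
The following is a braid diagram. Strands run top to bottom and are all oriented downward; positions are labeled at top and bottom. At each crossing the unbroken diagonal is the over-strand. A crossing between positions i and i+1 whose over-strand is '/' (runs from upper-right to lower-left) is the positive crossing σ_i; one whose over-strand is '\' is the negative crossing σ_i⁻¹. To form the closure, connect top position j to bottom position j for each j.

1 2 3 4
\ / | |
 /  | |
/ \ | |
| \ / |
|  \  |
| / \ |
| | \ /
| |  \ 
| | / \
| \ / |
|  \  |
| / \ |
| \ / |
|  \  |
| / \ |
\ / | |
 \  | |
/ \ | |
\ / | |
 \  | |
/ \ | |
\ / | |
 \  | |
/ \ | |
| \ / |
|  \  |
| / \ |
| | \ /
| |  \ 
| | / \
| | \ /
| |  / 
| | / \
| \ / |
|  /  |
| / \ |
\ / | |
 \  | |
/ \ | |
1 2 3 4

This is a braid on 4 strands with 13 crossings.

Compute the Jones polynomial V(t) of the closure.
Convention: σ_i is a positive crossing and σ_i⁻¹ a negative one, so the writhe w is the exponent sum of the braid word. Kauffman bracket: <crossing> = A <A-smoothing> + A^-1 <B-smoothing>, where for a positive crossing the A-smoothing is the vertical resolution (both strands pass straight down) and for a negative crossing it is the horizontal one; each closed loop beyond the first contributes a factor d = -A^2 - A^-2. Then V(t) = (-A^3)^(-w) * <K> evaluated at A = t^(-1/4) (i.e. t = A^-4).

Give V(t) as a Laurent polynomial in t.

t^-2 + 2*t^-4 - 2*t^-5 + t^-6 - 2*t^-7 + t^-8

Derivation:
Reading the diagram top to bottom ('/'-over between positions i,i+1 = s_i, '\'-over = s_i^-1): braid word = s1 s2^-1 s3^-1 s2^-1 s2^-1 s1^-1 s1^-1 s1^-1 s2^-1 s3^-1 s3 s2 s1^-1.
The presented braid s1 s2^-1 s3^-1 s2^-1 s2^-1 s1^-1 s1^-1 s1^-1 s2^-1 s3^-1 s3 s2 s1^-1 on 4 strands reduces by inverse Markov moves (closure unchanged at each step):
  Deconjugate: the word is γ·β·γ⁻¹ with γ = s1 s2^-1 (prefix) and γ⁻¹ = s2 s1^-1 (suffix); strip both.
  Deconjugate: the word is γ·β·γ⁻¹ with γ = s3^-1 (prefix) and γ⁻¹ = s3 (suffix); strip both.
  Destabilize: the word has the form β·s3^-1 where s3^-1 occurs only as the final letter (β ∈ B_3); drop it and the last strand → 3 strands.
Reduced to β = s2^-1 s2^-1 s1^-1 s1^-1 s1^-1 s2^-1 on 3 strands, 6 crossings.
Compute on β:
Braid: s2^-1 s2^-1 s1^-1 s1^-1 s1^-1 s2^-1 on 3 strands, 6 crossings.
Writhe w = (#positive) - (#negative) = 0 - 6 = -6.
State-sum expansion of <K>. There are 2^6 = 64 states.
Smooth each crossing (0=||, 1=⌣⌢); contribution A^(Σ sign_k(1-2s_k)) * d^(L-1).
Tabulate the states by total A-exponent and number of loops L (A-exp: L × count):
  A^6: L=5 ×1
  A^4: L=4 ×6
  A^2: L=3 ×15
  A^0: L=2 ×18, L=4 ×2
  A^-2: L=1 ×9, L=3 ×6
  A^-4: L=2 ×6
  A^-6: L=3 ×1
Each group contributes A^e * Σ count * d^(L-1):
Powers of d = -A^2 - A^-2: d^2 = A^4 + 2 + A^-4; d^3 = -A^6 - 3*A^2 - 3*A^-2 - A^-6; d^4 = A^8 + 4*A^4 + 6 + 4*A^-4 + A^-8.
  A^6 * (d^4) = A^14 + 4*A^10 + 6*A^6 + 4*A^2 + A^-2
  A^4 * (6*d^3) = -6*A^10 - 18*A^6 - 18*A^2 - 6*A^-2
  A^2 * (15*d^2) = 15*A^6 + 30*A^2 + 15*A^-2
  A^0 * (18*d + 2*d^3) = -2*A^6 - 24*A^2 - 24*A^-2 - 2*A^-6
  A^-2 * (9 + 6*d^2) = 6*A^2 + 21*A^-2 + 6*A^-6
  A^-4 * (6*d) = -6*A^-2 - 6*A^-6
  A^-6 * (d^2) = A^-2 + 2*A^-6 + A^-10
Summing the groups: <K> = A^14 - 2*A^10 + A^6 - 2*A^2 + 2*A^-2 + A^-10
Normalise by the writhe: (-A^3)^(-w) = (-A^3)^(6) = A^18, so f(A) = A^18 * <K> = A^32 - 2*A^28 + A^24 - 2*A^20 + 2*A^16 + A^8.
Substitute A = t^(-1/4), i.e. A^e → t^(-e/4): V(t) = t^-2 + 2*t^-4 - 2*t^-5 + t^-6 - 2*t^-7 + t^-8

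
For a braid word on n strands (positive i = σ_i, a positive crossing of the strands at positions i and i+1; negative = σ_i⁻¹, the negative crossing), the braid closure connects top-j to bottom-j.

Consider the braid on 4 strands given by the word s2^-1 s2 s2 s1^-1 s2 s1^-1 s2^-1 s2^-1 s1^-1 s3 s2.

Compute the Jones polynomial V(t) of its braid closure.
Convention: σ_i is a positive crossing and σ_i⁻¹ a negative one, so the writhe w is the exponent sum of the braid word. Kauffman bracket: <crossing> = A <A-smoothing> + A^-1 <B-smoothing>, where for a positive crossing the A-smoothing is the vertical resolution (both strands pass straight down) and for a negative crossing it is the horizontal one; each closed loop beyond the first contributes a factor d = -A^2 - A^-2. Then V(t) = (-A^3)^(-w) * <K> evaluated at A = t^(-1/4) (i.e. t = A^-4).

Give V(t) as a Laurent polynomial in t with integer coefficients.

-t + 2 - t^-1 + 2*t^-2 - t^-3 + t^-4 - t^-5

Derivation:
The presented braid s2^-1 s2 s2 s1^-1 s2 s1^-1 s2^-1 s2^-1 s1^-1 s3 s2 on 4 strands reduces by inverse Markov moves (closure unchanged at each step):
  Deconjugate: the word is γ·β·γ⁻¹ with γ = s2^-1 (prefix) and γ⁻¹ = s2 (suffix); strip both.
  Destabilize: the word has the form β·s3 where s3 occurs only as the final letter (β ∈ B_3); drop it and the last strand → 3 strands.
Reduced to β = s2 s2 s1^-1 s2 s1^-1 s2^-1 s2^-1 s1^-1 on 3 strands, 8 crossings.
Compute on β:
Braid: s2 s2 s1^-1 s2 s1^-1 s2^-1 s2^-1 s1^-1 on 3 strands, 8 crossings.
Writhe w = (#positive) - (#negative) = 3 - 5 = -2.
Enumerate smoothing states for the bracket polynomial. There are 2^8 = 256 states.
Smooth each crossing (0=||, 1=⌣⌢); contribution A^(Σ sign_k(1-2s_k)) * d^(L-1).
Tabulate the states by total A-exponent and number of loops L (A-exp: L × count):
  A^8: L=4 ×1
  A^6: L=3 ×8
  A^4: L=2 ×23, L=4 ×5
  A^2: L=1 ×22, L=3 ×33, L=5 ×1
  A^0: L=2 ×52, L=4 ×18
  A^-2: L=1 ×13, L=3 ×37, L=5 ×6
  A^-4: L=2 ×14, L=4 ×13, L=6 ×1
  A^-6: L=3 ×6, L=5 ×2
  A^-8: L=4 ×1
Each group contributes A^e * Σ count * d^(L-1):
Powers of d = -A^2 - A^-2: d^2 = A^4 + 2 + A^-4; d^3 = -A^6 - 3*A^2 - 3*A^-2 - A^-6; d^4 = A^8 + 4*A^4 + 6 + 4*A^-4 + A^-8; d^5 = -A^10 - 5*A^6 - 10*A^2 - 10*A^-2 - 5*A^-6 - A^-10.
  A^8 * (d^3) = -A^14 - 3*A^10 - 3*A^6 - A^2
  A^6 * (8*d^2) = 8*A^10 + 16*A^6 + 8*A^2
  A^4 * (23*d + 5*d^3) = -5*A^10 - 38*A^6 - 38*A^2 - 5*A^-2
  A^2 * (22 + 33*d^2 + d^4) = A^10 + 37*A^6 + 94*A^2 + 37*A^-2 + A^-6
  A^0 * (52*d + 18*d^3) = -18*A^6 - 106*A^2 - 106*A^-2 - 18*A^-6
  A^-2 * (13 + 37*d^2 + 6*d^4) = 6*A^6 + 61*A^2 + 123*A^-2 + 61*A^-6 + 6*A^-10
  A^-4 * (14*d + 13*d^3 + d^5) = -A^6 - 18*A^2 - 63*A^-2 - 63*A^-6 - 18*A^-10 - A^-14
  A^-6 * (6*d^2 + 2*d^4) = 2*A^2 + 14*A^-2 + 24*A^-6 + 14*A^-10 + 2*A^-14
  A^-8 * (d^3) = -A^-2 - 3*A^-6 - 3*A^-10 - A^-14
Summing the groups: <K> = -A^14 + A^10 - A^6 + 2*A^2 - A^-2 + 2*A^-6 - A^-10
Normalise by the writhe: (-A^3)^(-w) = (-A^3)^(2) = A^6, so f(A) = A^6 * <K> = -A^20 + A^16 - A^12 + 2*A^8 - A^4 + 2 - A^-4.
Substitute A = t^(-1/4), i.e. A^e → t^(-e/4): V(t) = -t + 2 - t^-1 + 2*t^-2 - t^-3 + t^-4 - t^-5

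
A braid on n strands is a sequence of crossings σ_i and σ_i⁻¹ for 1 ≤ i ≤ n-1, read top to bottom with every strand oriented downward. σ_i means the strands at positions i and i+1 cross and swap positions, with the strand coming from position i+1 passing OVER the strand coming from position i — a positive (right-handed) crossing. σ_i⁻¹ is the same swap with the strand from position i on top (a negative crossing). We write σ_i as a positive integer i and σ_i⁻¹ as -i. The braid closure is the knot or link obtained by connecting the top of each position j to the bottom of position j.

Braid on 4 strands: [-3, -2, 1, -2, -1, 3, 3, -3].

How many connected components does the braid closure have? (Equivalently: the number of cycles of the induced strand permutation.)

Track the strand permutation on 4 strands, starting from identity.
  step 1: s3^-1 swaps positions 3,4 -> [1 2 4 3]
  step 2: s2^-1 swaps positions 2,3 -> [1 4 2 3]
  step 3: s1 swaps positions 1,2 -> [4 1 2 3]
  step 4: s2^-1 swaps positions 2,3 -> [4 2 1 3]
  step 5: s1^-1 swaps positions 1,2 -> [2 4 1 3]
  step 6: s3 swaps positions 3,4 -> [2 4 3 1]
  step 7: s3 swaps positions 3,4 -> [2 4 1 3]
  step 8: s3^-1 swaps positions 3,4 -> [2 4 3 1]
Final permutation (position -> original strand): [2 4 3 1]
Closure components = cycle count of this permutation = 2.

Answer: 2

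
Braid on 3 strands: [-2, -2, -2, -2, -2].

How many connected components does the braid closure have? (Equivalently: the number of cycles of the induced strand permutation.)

Track the strand permutation on 3 strands, starting from identity.
  step 1: s2^-1 swaps positions 2,3 -> [1 3 2]
  step 2: s2^-1 swaps positions 2,3 -> [1 2 3]
  step 3: s2^-1 swaps positions 2,3 -> [1 3 2]
  step 4: s2^-1 swaps positions 2,3 -> [1 2 3]
  step 5: s2^-1 swaps positions 2,3 -> [1 3 2]
Final permutation (position -> original strand): [1 3 2]
Closure components = cycle count of this permutation = 2.

Answer: 2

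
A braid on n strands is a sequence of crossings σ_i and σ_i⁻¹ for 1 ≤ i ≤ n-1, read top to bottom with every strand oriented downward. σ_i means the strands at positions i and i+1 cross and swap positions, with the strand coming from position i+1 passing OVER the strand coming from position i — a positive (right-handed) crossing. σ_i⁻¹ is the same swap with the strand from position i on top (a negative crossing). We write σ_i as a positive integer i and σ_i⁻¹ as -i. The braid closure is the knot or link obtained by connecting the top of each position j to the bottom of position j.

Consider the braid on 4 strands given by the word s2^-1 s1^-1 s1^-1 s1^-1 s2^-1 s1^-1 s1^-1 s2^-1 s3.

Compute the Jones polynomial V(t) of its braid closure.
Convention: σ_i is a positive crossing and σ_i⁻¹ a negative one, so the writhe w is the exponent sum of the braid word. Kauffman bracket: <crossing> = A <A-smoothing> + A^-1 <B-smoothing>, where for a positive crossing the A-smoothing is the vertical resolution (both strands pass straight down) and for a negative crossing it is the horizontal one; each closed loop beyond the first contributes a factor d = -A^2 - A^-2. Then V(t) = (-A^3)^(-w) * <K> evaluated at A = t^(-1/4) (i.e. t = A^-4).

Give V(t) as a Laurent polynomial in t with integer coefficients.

t^-3 + t^-5 - t^-8

Derivation:
The presented braid s2^-1 s1^-1 s1^-1 s1^-1 s2^-1 s1^-1 s1^-1 s2^-1 s3 on 4 strands reduces by inverse Markov moves (closure unchanged at each step):
  Destabilize: the word has the form β·s3 where s3 occurs only as the final letter (β ∈ B_3); drop it and the last strand → 3 strands.
Reduced to β = s2^-1 s1^-1 s1^-1 s1^-1 s2^-1 s1^-1 s1^-1 s2^-1 on 3 strands, 8 crossings.
Compute on β:
Braid: s2^-1 s1^-1 s1^-1 s1^-1 s2^-1 s1^-1 s1^-1 s2^-1 on 3 strands, 8 crossings.
Writhe w = (#positive) - (#negative) = 0 - 8 = -8.
State-sum expansion of <K>. There are 2^8 = 256 states.
Smooth each crossing (0=||, 1=⌣⌢); contribution A^(Σ sign_k(1-2s_k)) * d^(L-1).
Tabulate the states by total A-exponent and number of loops L (A-exp: L × count):
  A^8: L=5 ×1
  A^6: L=4 ×7, L=6 ×1
  A^4: L=3 ×19, L=5 ×9
  A^2: L=2 ×24, L=4 ×31, L=6 ×1
  A^0: L=1 ×12, L=3 ×53, L=5 ×5
  A^-2: L=2 ×45, L=4 ×11
  A^-4: L=1 ×15, L=3 ×13
  A^-6: L=2 ×8
  A^-8: L=3 ×1
Each group contributes A^e * Σ count * d^(L-1):
Powers of d = -A^2 - A^-2: d^2 = A^4 + 2 + A^-4; d^3 = -A^6 - 3*A^2 - 3*A^-2 - A^-6; d^4 = A^8 + 4*A^4 + 6 + 4*A^-4 + A^-8; d^5 = -A^10 - 5*A^6 - 10*A^2 - 10*A^-2 - 5*A^-6 - A^-10.
  A^8 * (d^4) = A^16 + 4*A^12 + 6*A^8 + 4*A^4 + 1
  A^6 * (7*d^3 + d^5) = -A^16 - 12*A^12 - 31*A^8 - 31*A^4 - 12 - A^-4
  A^4 * (19*d^2 + 9*d^4) = 9*A^12 + 55*A^8 + 92*A^4 + 55 + 9*A^-4
  A^2 * (24*d + 31*d^3 + d^5) = -A^12 - 36*A^8 - 127*A^4 - 127 - 36*A^-4 - A^-8
  A^0 * (12 + 53*d^2 + 5*d^4) = 5*A^8 + 73*A^4 + 148 + 73*A^-4 + 5*A^-8
  A^-2 * (45*d + 11*d^3) = -11*A^4 - 78 - 78*A^-4 - 11*A^-8
  A^-4 * (15 + 13*d^2) = 13 + 41*A^-4 + 13*A^-8
  A^-6 * (8*d) = -8*A^-4 - 8*A^-8
  A^-8 * (d^2) = A^-4 + 2*A^-8 + A^-12
Summing the groups: <K> = -A^8 + A^-4 + A^-12
Normalise by the writhe: (-A^3)^(-w) = (-A^3)^(8) = A^24, so f(A) = A^24 * <K> = -A^32 + A^20 + A^12.
Substitute A = t^(-1/4), i.e. A^e → t^(-e/4): V(t) = t^-3 + t^-5 - t^-8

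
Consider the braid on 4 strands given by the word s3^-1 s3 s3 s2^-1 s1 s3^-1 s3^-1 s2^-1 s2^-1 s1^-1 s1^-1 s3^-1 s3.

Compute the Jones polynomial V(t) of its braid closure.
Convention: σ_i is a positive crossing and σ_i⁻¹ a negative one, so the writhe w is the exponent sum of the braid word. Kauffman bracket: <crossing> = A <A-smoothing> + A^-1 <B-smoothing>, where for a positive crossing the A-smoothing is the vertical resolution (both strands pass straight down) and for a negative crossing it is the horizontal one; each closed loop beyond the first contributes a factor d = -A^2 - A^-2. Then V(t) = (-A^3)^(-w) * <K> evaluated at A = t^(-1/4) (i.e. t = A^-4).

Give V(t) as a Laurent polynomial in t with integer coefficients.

t^-1 - t^-2 + 2*t^-3 - 2*t^-4 + 2*t^-5 - t^-6 + t^-7 - t^-8

Derivation:
The presented braid s3^-1 s3 s3 s2^-1 s1 s3^-1 s3^-1 s2^-1 s2^-1 s1^-1 s1^-1 s3^-1 s3 on 4 strands reduces by inverse Markov moves (closure unchanged at each step):
  Deconjugate: the word is γ·β·γ⁻¹ with γ = s3^-1 s3 (prefix) and γ⁻¹ = s3^-1 s3 (suffix); strip both.
Reduced to β = s3 s2^-1 s1 s3^-1 s3^-1 s2^-1 s2^-1 s1^-1 s1^-1 on 4 strands, 9 crossings.
Compute on β:
Braid: s3 s2^-1 s1 s3^-1 s3^-1 s2^-1 s2^-1 s1^-1 s1^-1 on 4 strands, 9 crossings.
Writhe w = (#positive) - (#negative) = 2 - 7 = -5.
Computing the Kauffman bracket via state sum. There are 2^9 = 512 states.
Each crossing splits two ways (0=vertical, 1=horizontal). The state's weight is A^(#A-smoothings - #B-smoothings) * d^(loops - 1).
Tabulate the states by total A-exponent and number of loops L (A-exp: L × count):
  A^9: L=5 ×1
  A^7: L=4 ×9
  A^5: L=3 ×31, L=5 ×5
  A^3: L=2 ×48, L=4 ×35, L=6 ×1
  A^1: L=1 ×28, L=3 ×86, L=5 ×12
  A^-1: L=2 ×82, L=4 ×43, L=6 ×1
  A^-3: L=1 ×20, L=3 ×58, L=5 ×6
  A^-5: L=2 ×25, L=4 ×11
  A^-7: L=1 ×3, L=3 ×6
  A^-9: L=2 ×1
Each group contributes A^e * Σ count * d^(L-1):
Powers of d = -A^2 - A^-2: d^2 = A^4 + 2 + A^-4; d^3 = -A^6 - 3*A^2 - 3*A^-2 - A^-6; d^4 = A^8 + 4*A^4 + 6 + 4*A^-4 + A^-8; d^5 = -A^10 - 5*A^6 - 10*A^2 - 10*A^-2 - 5*A^-6 - A^-10.
  A^9 * (d^4) = A^17 + 4*A^13 + 6*A^9 + 4*A^5 + A
  A^7 * (9*d^3) = -9*A^13 - 27*A^9 - 27*A^5 - 9*A
  A^5 * (31*d^2 + 5*d^4) = 5*A^13 + 51*A^9 + 92*A^5 + 51*A + 5*A^-3
  A^3 * (48*d + 35*d^3 + d^5) = -A^13 - 40*A^9 - 163*A^5 - 163*A - 40*A^-3 - A^-7
  A^1 * (28 + 86*d^2 + 12*d^4) = 12*A^9 + 134*A^5 + 272*A + 134*A^-3 + 12*A^-7
  A^-1 * (82*d + 43*d^3 + d^5) = -A^9 - 48*A^5 - 221*A - 221*A^-3 - 48*A^-7 - A^-11
  A^-3 * (20 + 58*d^2 + 6*d^4) = 6*A^5 + 82*A + 172*A^-3 + 82*A^-7 + 6*A^-11
  A^-5 * (25*d + 11*d^3) = -11*A - 58*A^-3 - 58*A^-7 - 11*A^-11
  A^-7 * (3 + 6*d^2) = 6*A^-3 + 15*A^-7 + 6*A^-11
  A^-9 * (d) = -A^-7 - A^-11
Summing the groups: <K> = A^17 - A^13 + A^9 - 2*A^5 + 2*A - 2*A^-3 + A^-7 - A^-11
Normalise by the writhe: (-A^3)^(-w) = (-A^3)^(5) = -A^15, so f(A) = -A^15 * <K> = -A^32 + A^28 - A^24 + 2*A^20 - 2*A^16 + 2*A^12 - A^8 + A^4.
Substitute A = t^(-1/4), i.e. A^e → t^(-e/4): V(t) = t^-1 - t^-2 + 2*t^-3 - 2*t^-4 + 2*t^-5 - t^-6 + t^-7 - t^-8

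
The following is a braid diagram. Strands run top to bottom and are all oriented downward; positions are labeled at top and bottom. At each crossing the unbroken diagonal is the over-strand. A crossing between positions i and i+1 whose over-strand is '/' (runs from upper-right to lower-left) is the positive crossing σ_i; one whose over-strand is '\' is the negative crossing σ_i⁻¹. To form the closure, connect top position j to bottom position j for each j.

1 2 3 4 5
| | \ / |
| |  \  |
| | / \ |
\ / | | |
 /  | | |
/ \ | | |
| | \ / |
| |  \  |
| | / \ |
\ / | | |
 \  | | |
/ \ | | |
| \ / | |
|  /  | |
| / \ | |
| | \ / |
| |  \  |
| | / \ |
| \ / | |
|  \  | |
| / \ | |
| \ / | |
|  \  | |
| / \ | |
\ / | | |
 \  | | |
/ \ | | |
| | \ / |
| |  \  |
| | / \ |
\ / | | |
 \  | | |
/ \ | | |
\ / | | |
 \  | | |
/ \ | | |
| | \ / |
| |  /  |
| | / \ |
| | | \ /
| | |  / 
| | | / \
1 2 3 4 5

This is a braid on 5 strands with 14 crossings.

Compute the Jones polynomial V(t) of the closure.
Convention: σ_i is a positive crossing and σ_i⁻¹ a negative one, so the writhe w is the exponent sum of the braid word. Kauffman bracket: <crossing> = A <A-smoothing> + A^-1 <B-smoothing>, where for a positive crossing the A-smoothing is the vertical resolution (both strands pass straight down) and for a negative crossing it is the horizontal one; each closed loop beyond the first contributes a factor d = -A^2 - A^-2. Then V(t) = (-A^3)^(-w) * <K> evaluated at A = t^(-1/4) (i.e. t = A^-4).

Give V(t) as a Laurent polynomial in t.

Reading the diagram top to bottom ('/'-over between positions i,i+1 = s_i, '\'-over = s_i^-1): braid word = s3^-1 s1 s3^-1 s1^-1 s2 s3^-1 s2^-1 s2^-1 s1^-1 s3^-1 s1^-1 s1^-1 s3 s4.
The presented braid s3^-1 s1 s3^-1 s1^-1 s2 s3^-1 s2^-1 s2^-1 s1^-1 s3^-1 s1^-1 s1^-1 s3 s4 on 5 strands reduces by inverse Markov moves (closure unchanged at each step):
  Destabilize: the word has the form β·s4 where s4 occurs only as the final letter (β ∈ B_4); drop it and the last strand → 4 strands.
  Deconjugate: the word is γ·β·γ⁻¹ with γ = s3^-1 s1 (prefix) and γ⁻¹ = s1^-1 s3 (suffix); strip both.
Reduced to β = s3^-1 s1^-1 s2 s3^-1 s2^-1 s2^-1 s1^-1 s3^-1 s1^-1 on 4 strands, 9 crossings.
Compute on β:
Braid: s3^-1 s1^-1 s2 s3^-1 s2^-1 s2^-1 s1^-1 s3^-1 s1^-1 on 4 strands, 9 crossings.
Writhe w = (#positive) - (#negative) = 1 - 8 = -7.
Computing the Kauffman bracket via state sum. There are 2^9 = 512 states.
Each crossing splits two ways (0=vertical, 1=horizontal). The state's weight is A^(#A-smoothings - #B-smoothings) * d^(loops - 1).
Tabulate the states by total A-exponent and number of loops L (A-exp: L × count):
  A^9: L=6 ×1
  A^7: L=5 ×9
  A^5: L=4 ×34, L=6 ×2
  A^3: L=3 ×67, L=5 ×17
  A^1: L=2 ×69, L=4 ×56, L=6 ×1
  A^-1: L=1 ×30, L=3 ×88, L=5 ×8
  A^-3: L=2 ×61, L=4 ×23
  A^-5: L=1 ×9, L=3 ×26, L=5 ×1
  A^-7: L=2 ×6, L=4 ×3
  A^-9: L=3 ×1
Each group contributes A^e * Σ count * d^(L-1):
Powers of d = -A^2 - A^-2: d^2 = A^4 + 2 + A^-4; d^3 = -A^6 - 3*A^2 - 3*A^-2 - A^-6; d^4 = A^8 + 4*A^4 + 6 + 4*A^-4 + A^-8; d^5 = -A^10 - 5*A^6 - 10*A^2 - 10*A^-2 - 5*A^-6 - A^-10.
  A^9 * (d^5) = -A^19 - 5*A^15 - 10*A^11 - 10*A^7 - 5*A^3 - A^-1
  A^7 * (9*d^4) = 9*A^15 + 36*A^11 + 54*A^7 + 36*A^3 + 9*A^-1
  A^5 * (34*d^3 + 2*d^5) = -2*A^15 - 44*A^11 - 122*A^7 - 122*A^3 - 44*A^-1 - 2*A^-5
  A^3 * (67*d^2 + 17*d^4) = 17*A^11 + 135*A^7 + 236*A^3 + 135*A^-1 + 17*A^-5
  A^1 * (69*d + 56*d^3 + d^5) = -A^11 - 61*A^7 - 247*A^3 - 247*A^-1 - 61*A^-5 - A^-9
  A^-1 * (30 + 88*d^2 + 8*d^4) = 8*A^7 + 120*A^3 + 254*A^-1 + 120*A^-5 + 8*A^-9
  A^-3 * (61*d + 23*d^3) = -23*A^3 - 130*A^-1 - 130*A^-5 - 23*A^-9
  A^-5 * (9 + 26*d^2 + d^4) = A^3 + 30*A^-1 + 67*A^-5 + 30*A^-9 + A^-13
  A^-7 * (6*d + 3*d^3) = -3*A^-1 - 15*A^-5 - 15*A^-9 - 3*A^-13
  A^-9 * (d^2) = A^-5 + 2*A^-9 + A^-13
Summing the groups: <K> = -A^19 + 2*A^15 - 2*A^11 + 4*A^7 - 4*A^3 + 3*A^-1 - 3*A^-5 + A^-9 - A^-13
Normalise by the writhe: (-A^3)^(-w) = (-A^3)^(7) = -A^21, so f(A) = -A^21 * <K> = A^40 - 2*A^36 + 2*A^32 - 4*A^28 + 4*A^24 - 3*A^20 + 3*A^16 - A^12 + A^8.
Substitute A = t^(-1/4), i.e. A^e → t^(-e/4): V(t) = t^-2 - t^-3 + 3*t^-4 - 3*t^-5 + 4*t^-6 - 4*t^-7 + 2*t^-8 - 2*t^-9 + t^-10

Answer: t^-2 - t^-3 + 3*t^-4 - 3*t^-5 + 4*t^-6 - 4*t^-7 + 2*t^-8 - 2*t^-9 + t^-10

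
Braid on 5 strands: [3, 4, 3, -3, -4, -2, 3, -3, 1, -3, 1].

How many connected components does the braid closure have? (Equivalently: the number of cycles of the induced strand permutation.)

Track the strand permutation on 5 strands, starting from identity.
  step 1: s3 swaps positions 3,4 -> [1 2 4 3 5]
  step 2: s4 swaps positions 4,5 -> [1 2 4 5 3]
  step 3: s3 swaps positions 3,4 -> [1 2 5 4 3]
  step 4: s3^-1 swaps positions 3,4 -> [1 2 4 5 3]
  step 5: s4^-1 swaps positions 4,5 -> [1 2 4 3 5]
  step 6: s2^-1 swaps positions 2,3 -> [1 4 2 3 5]
  step 7: s3 swaps positions 3,4 -> [1 4 3 2 5]
  step 8: s3^-1 swaps positions 3,4 -> [1 4 2 3 5]
  step 9: s1 swaps positions 1,2 -> [4 1 2 3 5]
  step 10: s3^-1 swaps positions 3,4 -> [4 1 3 2 5]
  step 11: s1 swaps positions 1,2 -> [1 4 3 2 5]
Final permutation (position -> original strand): [1 4 3 2 5]
Closure components = cycle count of this permutation = 4.

Answer: 4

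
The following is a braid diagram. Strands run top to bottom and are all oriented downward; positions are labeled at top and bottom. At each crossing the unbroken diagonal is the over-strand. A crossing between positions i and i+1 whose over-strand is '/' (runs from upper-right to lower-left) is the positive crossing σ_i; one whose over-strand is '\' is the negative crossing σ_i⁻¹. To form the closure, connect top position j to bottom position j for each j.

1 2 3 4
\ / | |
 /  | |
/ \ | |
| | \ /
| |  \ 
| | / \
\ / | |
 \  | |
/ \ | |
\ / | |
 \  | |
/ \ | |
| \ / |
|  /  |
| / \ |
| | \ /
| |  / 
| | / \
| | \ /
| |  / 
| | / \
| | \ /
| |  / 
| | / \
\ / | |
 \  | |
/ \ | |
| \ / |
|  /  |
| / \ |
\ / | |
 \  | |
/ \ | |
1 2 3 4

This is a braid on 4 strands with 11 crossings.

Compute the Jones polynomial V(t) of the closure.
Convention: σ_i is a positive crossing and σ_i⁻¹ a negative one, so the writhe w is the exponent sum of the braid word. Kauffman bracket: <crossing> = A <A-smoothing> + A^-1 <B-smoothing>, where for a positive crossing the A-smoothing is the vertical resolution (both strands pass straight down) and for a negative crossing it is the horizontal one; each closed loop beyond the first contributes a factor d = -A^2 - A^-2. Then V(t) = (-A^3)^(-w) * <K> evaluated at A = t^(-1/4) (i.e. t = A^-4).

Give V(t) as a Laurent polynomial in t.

Reading the diagram top to bottom ('/'-over between positions i,i+1 = s_i, '\'-over = s_i^-1): braid word = s1 s3^-1 s1^-1 s1^-1 s2 s3 s3 s3 s1^-1 s2 s1^-1.
The presented braid s1 s3^-1 s1^-1 s1^-1 s2 s3 s3 s3 s1^-1 s2 s1^-1 on 4 strands reduces by inverse Markov moves (closure unchanged at each step):
  Deconjugate: the word is γ·β·γ⁻¹ with γ = s1 (prefix) and γ⁻¹ = s1^-1 (suffix); strip both.
Reduced to β = s3^-1 s1^-1 s1^-1 s2 s3 s3 s3 s1^-1 s2 on 4 strands, 9 crossings.
Compute on β:
Braid: s3^-1 s1^-1 s1^-1 s2 s3 s3 s3 s1^-1 s2 on 4 strands, 9 crossings.
Writhe w = (#positive) - (#negative) = 5 - 4 = 1.
State-sum expansion of <K>. There are 2^9 = 512 states.
Smooth each crossing (0=||, 1=⌣⌢); contribution A^(Σ sign_k(1-2s_k)) * d^(L-1).
Tabulate the states by total A-exponent and number of loops L (A-exp: L × count):
  A^9: L=4 ×1
  A^7: L=3 ×5, L=5 ×4
  A^5: L=2 ×10, L=4 ×23, L=6 ×3
  A^3: L=1 ×8, L=3 ×57, L=5 ×18, L=7 ×1
  A^1: L=2 ×70, L=4 ×50, L=6 ×6
  A^-1: L=1 ×33, L=3 ×75, L=5 ×18
  A^-3: L=2 ×51, L=4 ×32, L=6 ×1
  A^-5: L=3 ×32, L=5 ×4
  A^-7: L=4 ×9
  A^-9: L=5 ×1
Each group contributes A^e * Σ count * d^(L-1):
Powers of d = -A^2 - A^-2: d^2 = A^4 + 2 + A^-4; d^3 = -A^6 - 3*A^2 - 3*A^-2 - A^-6; d^4 = A^8 + 4*A^4 + 6 + 4*A^-4 + A^-8; d^5 = -A^10 - 5*A^6 - 10*A^2 - 10*A^-2 - 5*A^-6 - A^-10; d^6 = A^12 + 6*A^8 + 15*A^4 + 20 + 15*A^-4 + 6*A^-8 + A^-12.
  A^9 * (d^3) = -A^15 - 3*A^11 - 3*A^7 - A^3
  A^7 * (5*d^2 + 4*d^4) = 4*A^15 + 21*A^11 + 34*A^7 + 21*A^3 + 4*A^-1
  A^5 * (10*d + 23*d^3 + 3*d^5) = -3*A^15 - 38*A^11 - 109*A^7 - 109*A^3 - 38*A^-1 - 3*A^-5
  A^3 * (8 + 57*d^2 + 18*d^4 + d^6) = A^15 + 24*A^11 + 144*A^7 + 250*A^3 + 144*A^-1 + 24*A^-5 + A^-9
  A^1 * (70*d + 50*d^3 + 6*d^5) = -6*A^11 - 80*A^7 - 280*A^3 - 280*A^-1 - 80*A^-5 - 6*A^-9
  A^-1 * (33 + 75*d^2 + 18*d^4) = 18*A^7 + 147*A^3 + 291*A^-1 + 147*A^-5 + 18*A^-9
  A^-3 * (51*d + 32*d^3 + d^5) = -A^7 - 37*A^3 - 157*A^-1 - 157*A^-5 - 37*A^-9 - A^-13
  A^-5 * (32*d^2 + 4*d^4) = 4*A^3 + 48*A^-1 + 88*A^-5 + 48*A^-9 + 4*A^-13
  A^-7 * (9*d^3) = -9*A^-1 - 27*A^-5 - 27*A^-9 - 9*A^-13
  A^-9 * (d^4) = A^-1 + 4*A^-5 + 6*A^-9 + 4*A^-13 + A^-17
Summing the groups: <K> = A^15 - 2*A^11 + 3*A^7 - 5*A^3 + 4*A^-1 - 4*A^-5 + 3*A^-9 - 2*A^-13 + A^-17
Normalise by the writhe: (-A^3)^(-w) = (-A^3)^(-1) = -A^-3, so f(A) = -A^-3 * <K> = -A^12 + 2*A^8 - 3*A^4 + 5 - 4*A^-4 + 4*A^-8 - 3*A^-12 + 2*A^-16 - A^-20.
Substitute A = t^(-1/4), i.e. A^e → t^(-e/4): V(t) = -t^5 + 2*t^4 - 3*t^3 + 4*t^2 - 4*t + 5 - 3*t^-1 + 2*t^-2 - t^-3

Answer: -t^5 + 2*t^4 - 3*t^3 + 4*t^2 - 4*t + 5 - 3*t^-1 + 2*t^-2 - t^-3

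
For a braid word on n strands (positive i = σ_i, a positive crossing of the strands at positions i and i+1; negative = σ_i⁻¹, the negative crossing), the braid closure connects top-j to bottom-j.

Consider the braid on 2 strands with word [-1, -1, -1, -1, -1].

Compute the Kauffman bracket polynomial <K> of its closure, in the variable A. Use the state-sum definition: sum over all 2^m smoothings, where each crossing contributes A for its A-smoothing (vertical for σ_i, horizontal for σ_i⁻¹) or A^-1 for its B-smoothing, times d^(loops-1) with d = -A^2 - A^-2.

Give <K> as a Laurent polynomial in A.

A^13 - A^9 + A^5 - A - A^-7

Derivation:
Braid: s1^-1 s1^-1 s1^-1 s1^-1 s1^-1 on 2 strands, 5 crossings.
Writhe w = (#positive) - (#negative) = 0 - 5 = -5.
State-sum expansion of <K>. There are 2^5 = 32 states.
Each crossing splits two ways (0=vertical, 1=horizontal). The state's weight is A^(#A-smoothings - #B-smoothings) * d^(loops - 1).
  state 00000: A-exp=-5, loops=2, term = A^-5 * d^1
  state 00001: A-exp=-3, loops=1, term = A^-3 * d^0
  state 00010: A-exp=-3, loops=1, term = A^-3 * d^0
  state 00011: A-exp=-1, loops=2, term = A^-1 * d^1
  state 00100: A-exp=-3, loops=1, term = A^-3 * d^0
  state 00101: A-exp=-1, loops=2, term = A^-1 * d^1
  state 00110: A-exp=-1, loops=2, term = A^-1 * d^1
  state 00111: A-exp=+1, loops=3, term = A^1 * d^2
  state 01000: A-exp=-3, loops=1, term = A^-3 * d^0
  state 01001: A-exp=-1, loops=2, term = A^-1 * d^1
  state 01010: A-exp=-1, loops=2, term = A^-1 * d^1
  state 01011: A-exp=+1, loops=3, term = A^1 * d^2
  state 01100: A-exp=-1, loops=2, term = A^-1 * d^1
  state 01101: A-exp=+1, loops=3, term = A^1 * d^2
  state 01110: A-exp=+1, loops=3, term = A^1 * d^2
  state 01111: A-exp=+3, loops=4, term = A^3 * d^3
  state 10000: A-exp=-3, loops=1, term = A^-3 * d^0
  state 10001: A-exp=-1, loops=2, term = A^-1 * d^1
  state 10010: A-exp=-1, loops=2, term = A^-1 * d^1
  state 10011: A-exp=+1, loops=3, term = A^1 * d^2
  state 10100: A-exp=-1, loops=2, term = A^-1 * d^1
  state 10101: A-exp=+1, loops=3, term = A^1 * d^2
  state 10110: A-exp=+1, loops=3, term = A^1 * d^2
  state 10111: A-exp=+3, loops=4, term = A^3 * d^3
  state 11000: A-exp=-1, loops=2, term = A^-1 * d^1
  state 11001: A-exp=+1, loops=3, term = A^1 * d^2
  state 11010: A-exp=+1, loops=3, term = A^1 * d^2
  state 11011: A-exp=+3, loops=4, term = A^3 * d^3
  state 11100: A-exp=+1, loops=3, term = A^1 * d^2
  state 11101: A-exp=+3, loops=4, term = A^3 * d^3
  state 11110: A-exp=+3, loops=4, term = A^3 * d^3
  state 11111: A-exp=+5, loops=5, term = A^5 * d^4
Collect the terms by A-exponent (count of states per loop number):
Powers of d = -A^2 - A^-2: d^2 = A^4 + 2 + A^-4; d^3 = -A^6 - 3*A^2 - 3*A^-2 - A^-6; d^4 = A^8 + 4*A^4 + 6 + 4*A^-4 + A^-8.
  A^5 * (d^4) = A^13 + 4*A^9 + 6*A^5 + 4*A + A^-3
  A^3 * (5*d^3) = -5*A^9 - 15*A^5 - 15*A - 5*A^-3
  A^1 * (10*d^2) = 10*A^5 + 20*A + 10*A^-3
  A^-1 * (10*d) = -10*A - 10*A^-3
  A^-3 * (5) = 5*A^-3
  A^-5 * (d) = -A^-3 - A^-7
Summing the groups: <K> = A^13 - A^9 + A^5 - A - A^-7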